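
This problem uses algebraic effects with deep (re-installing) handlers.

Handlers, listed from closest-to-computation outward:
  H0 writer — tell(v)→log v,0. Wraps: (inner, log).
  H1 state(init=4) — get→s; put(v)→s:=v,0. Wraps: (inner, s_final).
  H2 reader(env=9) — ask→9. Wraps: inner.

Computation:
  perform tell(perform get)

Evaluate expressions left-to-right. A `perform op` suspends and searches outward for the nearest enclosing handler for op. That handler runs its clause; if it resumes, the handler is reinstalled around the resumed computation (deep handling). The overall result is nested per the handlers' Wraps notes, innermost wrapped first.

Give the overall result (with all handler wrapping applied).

Answer: ((0, (4)), 4)

Step-by-step:
get @ H1 ⇒ 4
tell(4) @ H0 ⇒ log+=4
H0 returns (0, (4))
H1 returns ((0, (4)), 4)
H2 returns ((0, (4)), 4)
= ((0, (4)), 4)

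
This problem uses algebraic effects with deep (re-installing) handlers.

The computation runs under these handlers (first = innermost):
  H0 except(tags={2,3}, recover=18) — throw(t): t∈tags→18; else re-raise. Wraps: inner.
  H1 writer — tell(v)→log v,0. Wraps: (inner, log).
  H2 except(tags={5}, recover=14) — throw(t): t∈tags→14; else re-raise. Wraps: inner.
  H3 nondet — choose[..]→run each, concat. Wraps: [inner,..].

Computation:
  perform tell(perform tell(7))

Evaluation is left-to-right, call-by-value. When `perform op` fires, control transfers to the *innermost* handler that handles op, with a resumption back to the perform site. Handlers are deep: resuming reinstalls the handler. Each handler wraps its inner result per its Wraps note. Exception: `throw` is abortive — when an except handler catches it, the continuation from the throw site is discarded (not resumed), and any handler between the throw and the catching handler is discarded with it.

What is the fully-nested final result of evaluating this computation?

Answer: [(0, (7, 0))]

Working:
tell(7) @ H1 ⇒ log+=7
tell(0) @ H1 ⇒ log+=0
H0 returns 0
H1 returns (0, (7, 0))
H2 returns (0, (7, 0))
H3 returns [(0, (7, 0))]
= [(0, (7, 0))]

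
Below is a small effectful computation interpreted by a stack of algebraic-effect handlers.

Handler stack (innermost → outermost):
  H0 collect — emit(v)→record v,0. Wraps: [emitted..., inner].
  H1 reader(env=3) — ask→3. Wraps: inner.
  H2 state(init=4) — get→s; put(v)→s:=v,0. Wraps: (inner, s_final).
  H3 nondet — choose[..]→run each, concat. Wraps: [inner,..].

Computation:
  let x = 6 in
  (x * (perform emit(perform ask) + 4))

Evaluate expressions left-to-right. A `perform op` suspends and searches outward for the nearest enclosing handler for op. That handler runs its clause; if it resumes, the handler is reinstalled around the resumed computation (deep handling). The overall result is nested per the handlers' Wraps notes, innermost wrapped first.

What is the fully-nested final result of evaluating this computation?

Answer: [([3, 24], 4)]

Working:
ask @ H1 ⇒ 3
emit(3) @ H0 ⇒ out+=3
H0 returns [3, 24]
H1 returns [3, 24]
H2 returns ([3, 24], 4)
H3 returns [([3, 24], 4)]
= [([3, 24], 4)]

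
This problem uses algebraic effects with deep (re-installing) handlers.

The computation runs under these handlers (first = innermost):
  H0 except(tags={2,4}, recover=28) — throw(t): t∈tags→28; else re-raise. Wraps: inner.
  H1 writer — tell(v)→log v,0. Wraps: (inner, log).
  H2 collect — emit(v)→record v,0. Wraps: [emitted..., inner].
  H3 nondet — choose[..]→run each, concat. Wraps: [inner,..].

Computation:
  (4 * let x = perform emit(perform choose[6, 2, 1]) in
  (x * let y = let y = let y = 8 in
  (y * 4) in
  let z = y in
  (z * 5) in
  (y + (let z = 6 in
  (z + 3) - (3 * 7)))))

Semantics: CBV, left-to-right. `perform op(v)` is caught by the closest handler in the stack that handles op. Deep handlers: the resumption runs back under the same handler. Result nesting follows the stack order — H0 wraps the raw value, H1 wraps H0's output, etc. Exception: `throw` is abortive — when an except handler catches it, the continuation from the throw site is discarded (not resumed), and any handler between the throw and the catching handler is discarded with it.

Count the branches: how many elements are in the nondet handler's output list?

Evaluation trace:
choose[6, 2, 1] @ H3
  branch[0] choose=6:
    emit(6) @ H2 ⇒ out+=6
    H0 returns 0
    H1 returns (0, ())
    H2 returns [6, (0, ())]
    H3 returns [[6, (0, ())]]
  branch[1] choose=2:
    emit(2) @ H2 ⇒ out+=2
    H0 returns 0
    H1 returns (0, ())
    H2 returns [2, (0, ())]
    H3 returns [[2, (0, ())]]
  branch[2] choose=1:
    emit(1) @ H2 ⇒ out+=1
    H0 returns 0
    H1 returns (0, ())
    H2 returns [1, (0, ())]
    H3 returns [[1, (0, ())]]
= [[6, (0, ())], [2, (0, ())], [1, (0, ())]]

Answer: 3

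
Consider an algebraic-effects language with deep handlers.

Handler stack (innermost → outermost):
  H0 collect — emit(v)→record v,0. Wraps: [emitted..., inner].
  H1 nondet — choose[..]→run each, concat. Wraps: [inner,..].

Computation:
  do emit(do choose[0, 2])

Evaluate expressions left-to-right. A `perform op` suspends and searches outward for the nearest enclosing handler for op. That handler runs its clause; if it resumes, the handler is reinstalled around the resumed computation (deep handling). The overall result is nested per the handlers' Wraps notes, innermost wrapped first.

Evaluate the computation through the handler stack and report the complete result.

Evaluation trace:
choose[0, 2] @ H1
  branch[0] choose=0:
    emit(0) @ H0 ⇒ out+=0
    H0 returns [0, 0]
    H1 returns [[0, 0]]
  branch[1] choose=2:
    emit(2) @ H0 ⇒ out+=2
    H0 returns [2, 0]
    H1 returns [[2, 0]]
= [[0, 0], [2, 0]]

Answer: [[0, 0], [2, 0]]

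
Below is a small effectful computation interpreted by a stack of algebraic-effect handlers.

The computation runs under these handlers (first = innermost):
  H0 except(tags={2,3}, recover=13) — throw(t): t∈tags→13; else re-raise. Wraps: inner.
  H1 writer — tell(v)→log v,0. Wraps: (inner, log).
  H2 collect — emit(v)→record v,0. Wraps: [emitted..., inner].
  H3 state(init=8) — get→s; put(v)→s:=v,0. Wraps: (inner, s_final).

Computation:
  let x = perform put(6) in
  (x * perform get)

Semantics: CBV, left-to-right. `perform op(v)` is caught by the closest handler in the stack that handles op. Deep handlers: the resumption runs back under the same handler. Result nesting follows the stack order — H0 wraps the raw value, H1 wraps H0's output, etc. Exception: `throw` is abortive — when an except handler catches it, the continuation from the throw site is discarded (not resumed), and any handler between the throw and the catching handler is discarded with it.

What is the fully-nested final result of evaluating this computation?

Answer: ([(0, ())], 6)

Evaluation trace:
put(6) @ H3 ⇒ s:=6
get @ H3 ⇒ 6
H0 returns 0
H1 returns (0, ())
H2 returns [(0, ())]
H3 returns ([(0, ())], 6)
= ([(0, ())], 6)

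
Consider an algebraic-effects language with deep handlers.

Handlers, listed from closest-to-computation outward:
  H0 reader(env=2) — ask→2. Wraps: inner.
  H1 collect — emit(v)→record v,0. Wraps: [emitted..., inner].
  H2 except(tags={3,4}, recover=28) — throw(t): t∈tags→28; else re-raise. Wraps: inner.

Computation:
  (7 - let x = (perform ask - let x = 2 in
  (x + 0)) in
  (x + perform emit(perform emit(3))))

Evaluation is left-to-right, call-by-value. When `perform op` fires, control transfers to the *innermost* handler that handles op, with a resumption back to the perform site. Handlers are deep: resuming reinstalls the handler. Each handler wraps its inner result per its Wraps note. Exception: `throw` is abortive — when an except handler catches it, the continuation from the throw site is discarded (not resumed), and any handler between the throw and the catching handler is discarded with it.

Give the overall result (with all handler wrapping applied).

Answer: [3, 0, 7]

Step-by-step:
ask @ H0 ⇒ 2
emit(3) @ H1 ⇒ out+=3
emit(0) @ H1 ⇒ out+=0
H0 returns 7
H1 returns [3, 0, 7]
H2 returns [3, 0, 7]
= [3, 0, 7]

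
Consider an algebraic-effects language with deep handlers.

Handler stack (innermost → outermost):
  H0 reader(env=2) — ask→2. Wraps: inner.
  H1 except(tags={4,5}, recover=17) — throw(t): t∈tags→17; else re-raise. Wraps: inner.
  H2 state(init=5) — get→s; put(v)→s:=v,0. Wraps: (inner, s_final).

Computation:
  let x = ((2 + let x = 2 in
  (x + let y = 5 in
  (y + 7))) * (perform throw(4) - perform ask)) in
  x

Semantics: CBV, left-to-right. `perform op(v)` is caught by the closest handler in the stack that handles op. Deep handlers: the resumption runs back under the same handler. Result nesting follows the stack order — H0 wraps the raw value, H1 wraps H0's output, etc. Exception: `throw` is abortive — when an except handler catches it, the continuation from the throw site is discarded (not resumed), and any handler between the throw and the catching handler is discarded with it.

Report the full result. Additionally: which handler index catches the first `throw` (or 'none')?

Answer: (17, 5) ; first throw caught by: H1

Working:
throw(4) @ H1 caught ⇒ 17
H2 returns (17, 5)
= (17, 5)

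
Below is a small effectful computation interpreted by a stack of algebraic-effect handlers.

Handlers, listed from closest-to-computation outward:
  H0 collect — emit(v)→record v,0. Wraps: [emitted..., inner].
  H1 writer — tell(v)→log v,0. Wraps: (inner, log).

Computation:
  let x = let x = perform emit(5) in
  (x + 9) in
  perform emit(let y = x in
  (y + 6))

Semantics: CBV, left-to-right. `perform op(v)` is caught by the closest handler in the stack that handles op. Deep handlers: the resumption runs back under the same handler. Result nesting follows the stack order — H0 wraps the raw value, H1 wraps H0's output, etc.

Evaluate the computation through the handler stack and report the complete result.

Step-by-step:
emit(5) @ H0 ⇒ out+=5
emit(15) @ H0 ⇒ out+=15
H0 returns [5, 15, 0]
H1 returns ([5, 15, 0], ())
= ([5, 15, 0], ())

Answer: ([5, 15, 0], ())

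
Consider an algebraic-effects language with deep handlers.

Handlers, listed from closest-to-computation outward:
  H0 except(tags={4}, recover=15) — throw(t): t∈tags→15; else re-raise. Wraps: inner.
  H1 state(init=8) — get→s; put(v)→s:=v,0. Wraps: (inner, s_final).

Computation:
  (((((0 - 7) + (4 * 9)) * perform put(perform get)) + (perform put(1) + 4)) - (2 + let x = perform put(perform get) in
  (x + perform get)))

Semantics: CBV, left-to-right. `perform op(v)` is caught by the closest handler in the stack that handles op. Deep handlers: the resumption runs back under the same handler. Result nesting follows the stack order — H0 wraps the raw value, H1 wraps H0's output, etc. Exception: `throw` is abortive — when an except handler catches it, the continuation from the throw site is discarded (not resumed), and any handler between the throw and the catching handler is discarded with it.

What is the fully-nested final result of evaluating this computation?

Step-by-step:
get @ H1 ⇒ 8
put(8) @ H1 ⇒ s:=8
put(1) @ H1 ⇒ s:=1
get @ H1 ⇒ 1
put(1) @ H1 ⇒ s:=1
get @ H1 ⇒ 1
H0 returns 1
H1 returns (1, 1)
= (1, 1)

Answer: (1, 1)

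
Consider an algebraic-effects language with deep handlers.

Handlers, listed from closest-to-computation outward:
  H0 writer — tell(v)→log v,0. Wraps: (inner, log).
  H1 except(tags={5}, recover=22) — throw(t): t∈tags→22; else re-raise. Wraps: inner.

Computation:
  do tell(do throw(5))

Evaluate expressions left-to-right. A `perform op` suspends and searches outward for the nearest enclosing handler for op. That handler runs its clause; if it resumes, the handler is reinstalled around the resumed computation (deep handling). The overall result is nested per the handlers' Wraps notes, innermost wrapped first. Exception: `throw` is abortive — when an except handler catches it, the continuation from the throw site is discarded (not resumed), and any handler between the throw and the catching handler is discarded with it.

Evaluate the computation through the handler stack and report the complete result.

Answer: 22

Step-by-step:
throw(5) @ H1 caught ⇒ 22
= 22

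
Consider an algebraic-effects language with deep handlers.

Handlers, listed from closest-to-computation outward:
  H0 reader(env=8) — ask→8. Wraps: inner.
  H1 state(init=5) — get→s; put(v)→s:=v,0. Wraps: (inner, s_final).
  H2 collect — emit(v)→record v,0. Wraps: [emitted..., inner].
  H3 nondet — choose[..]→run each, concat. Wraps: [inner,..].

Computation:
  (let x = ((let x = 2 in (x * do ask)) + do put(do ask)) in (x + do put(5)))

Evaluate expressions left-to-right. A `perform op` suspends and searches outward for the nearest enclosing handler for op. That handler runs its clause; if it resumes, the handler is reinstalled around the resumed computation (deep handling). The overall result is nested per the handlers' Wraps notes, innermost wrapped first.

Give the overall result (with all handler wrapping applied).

Working:
ask @ H0 ⇒ 8
ask @ H0 ⇒ 8
put(8) @ H1 ⇒ s:=8
put(5) @ H1 ⇒ s:=5
H0 returns 16
H1 returns (16, 5)
H2 returns [(16, 5)]
H3 returns [[(16, 5)]]
= [[(16, 5)]]

Answer: [[(16, 5)]]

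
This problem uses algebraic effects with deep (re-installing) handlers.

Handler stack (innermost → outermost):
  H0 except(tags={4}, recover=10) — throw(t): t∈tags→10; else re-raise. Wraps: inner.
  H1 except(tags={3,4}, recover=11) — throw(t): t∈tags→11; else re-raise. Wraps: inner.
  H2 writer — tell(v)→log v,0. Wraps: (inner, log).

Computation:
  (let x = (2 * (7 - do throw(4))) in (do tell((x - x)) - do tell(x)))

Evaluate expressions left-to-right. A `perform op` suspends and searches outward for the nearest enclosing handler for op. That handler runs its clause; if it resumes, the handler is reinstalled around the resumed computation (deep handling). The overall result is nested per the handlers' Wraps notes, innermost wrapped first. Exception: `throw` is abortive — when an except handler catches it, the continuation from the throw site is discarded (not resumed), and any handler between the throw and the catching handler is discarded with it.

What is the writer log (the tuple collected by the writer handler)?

Working:
throw(4) @ H0 caught ⇒ 10
H1 returns 10
H2 returns (10, ())
= (10, ())

Answer: ()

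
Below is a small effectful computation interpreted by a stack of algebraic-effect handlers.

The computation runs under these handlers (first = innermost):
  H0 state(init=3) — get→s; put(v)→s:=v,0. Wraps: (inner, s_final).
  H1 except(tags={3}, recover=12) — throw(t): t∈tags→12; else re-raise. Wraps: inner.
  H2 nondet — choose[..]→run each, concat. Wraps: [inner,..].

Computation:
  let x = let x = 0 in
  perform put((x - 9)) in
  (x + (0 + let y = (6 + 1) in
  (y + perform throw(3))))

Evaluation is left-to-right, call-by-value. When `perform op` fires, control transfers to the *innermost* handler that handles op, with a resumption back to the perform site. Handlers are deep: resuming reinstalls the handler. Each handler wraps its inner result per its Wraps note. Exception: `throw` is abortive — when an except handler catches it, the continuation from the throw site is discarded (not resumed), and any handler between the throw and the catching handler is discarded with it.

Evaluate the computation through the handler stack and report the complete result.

Step-by-step:
put(-9) @ H0 ⇒ s:=-9
throw(3) @ H1 caught ⇒ 12
H2 returns [12]
= [12]

Answer: [12]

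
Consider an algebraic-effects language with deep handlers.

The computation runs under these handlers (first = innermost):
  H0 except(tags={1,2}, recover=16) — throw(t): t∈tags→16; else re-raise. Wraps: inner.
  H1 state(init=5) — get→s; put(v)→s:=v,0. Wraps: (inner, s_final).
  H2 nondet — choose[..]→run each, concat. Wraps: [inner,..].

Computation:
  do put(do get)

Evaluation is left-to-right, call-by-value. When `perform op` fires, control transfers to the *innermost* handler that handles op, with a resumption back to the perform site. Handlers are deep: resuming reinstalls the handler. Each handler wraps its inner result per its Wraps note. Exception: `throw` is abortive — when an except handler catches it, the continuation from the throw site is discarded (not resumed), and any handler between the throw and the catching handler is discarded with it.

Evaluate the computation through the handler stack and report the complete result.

Step-by-step:
get @ H1 ⇒ 5
put(5) @ H1 ⇒ s:=5
H0 returns 0
H1 returns (0, 5)
H2 returns [(0, 5)]
= [(0, 5)]

Answer: [(0, 5)]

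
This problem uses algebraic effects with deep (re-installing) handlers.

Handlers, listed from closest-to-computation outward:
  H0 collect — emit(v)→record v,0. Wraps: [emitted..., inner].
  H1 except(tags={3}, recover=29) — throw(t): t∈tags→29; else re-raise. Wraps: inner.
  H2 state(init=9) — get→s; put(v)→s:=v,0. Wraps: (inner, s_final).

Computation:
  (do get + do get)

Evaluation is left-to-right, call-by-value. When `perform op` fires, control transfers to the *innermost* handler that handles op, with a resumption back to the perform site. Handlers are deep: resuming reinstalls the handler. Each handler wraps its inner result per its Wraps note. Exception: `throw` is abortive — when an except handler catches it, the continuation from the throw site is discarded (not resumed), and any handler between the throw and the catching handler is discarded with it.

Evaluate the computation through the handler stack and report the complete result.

Answer: ([18], 9)

Working:
get @ H2 ⇒ 9
get @ H2 ⇒ 9
H0 returns [18]
H1 returns [18]
H2 returns ([18], 9)
= ([18], 9)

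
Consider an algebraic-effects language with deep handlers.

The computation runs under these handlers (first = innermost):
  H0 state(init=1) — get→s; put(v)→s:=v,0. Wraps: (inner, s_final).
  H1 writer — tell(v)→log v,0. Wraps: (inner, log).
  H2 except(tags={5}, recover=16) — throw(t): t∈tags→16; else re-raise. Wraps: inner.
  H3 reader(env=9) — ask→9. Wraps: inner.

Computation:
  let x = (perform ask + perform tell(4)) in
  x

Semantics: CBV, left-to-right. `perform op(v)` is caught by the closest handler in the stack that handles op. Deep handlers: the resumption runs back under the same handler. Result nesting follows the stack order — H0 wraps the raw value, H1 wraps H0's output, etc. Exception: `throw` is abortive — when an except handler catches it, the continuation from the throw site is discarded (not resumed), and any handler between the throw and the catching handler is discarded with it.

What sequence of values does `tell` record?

Evaluation trace:
ask @ H3 ⇒ 9
tell(4) @ H1 ⇒ log+=4
H0 returns (9, 1)
H1 returns ((9, 1), (4))
H2 returns ((9, 1), (4))
H3 returns ((9, 1), (4))
= ((9, 1), (4))

Answer: (4)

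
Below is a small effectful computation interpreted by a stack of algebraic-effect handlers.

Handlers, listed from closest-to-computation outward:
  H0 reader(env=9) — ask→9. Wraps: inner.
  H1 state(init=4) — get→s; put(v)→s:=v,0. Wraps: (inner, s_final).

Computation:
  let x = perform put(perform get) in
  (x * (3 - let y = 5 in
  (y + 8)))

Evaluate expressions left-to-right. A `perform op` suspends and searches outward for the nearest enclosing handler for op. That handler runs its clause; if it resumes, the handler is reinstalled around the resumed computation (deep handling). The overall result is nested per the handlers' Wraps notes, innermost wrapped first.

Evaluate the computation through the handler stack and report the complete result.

Working:
get @ H1 ⇒ 4
put(4) @ H1 ⇒ s:=4
H0 returns 0
H1 returns (0, 4)
= (0, 4)

Answer: (0, 4)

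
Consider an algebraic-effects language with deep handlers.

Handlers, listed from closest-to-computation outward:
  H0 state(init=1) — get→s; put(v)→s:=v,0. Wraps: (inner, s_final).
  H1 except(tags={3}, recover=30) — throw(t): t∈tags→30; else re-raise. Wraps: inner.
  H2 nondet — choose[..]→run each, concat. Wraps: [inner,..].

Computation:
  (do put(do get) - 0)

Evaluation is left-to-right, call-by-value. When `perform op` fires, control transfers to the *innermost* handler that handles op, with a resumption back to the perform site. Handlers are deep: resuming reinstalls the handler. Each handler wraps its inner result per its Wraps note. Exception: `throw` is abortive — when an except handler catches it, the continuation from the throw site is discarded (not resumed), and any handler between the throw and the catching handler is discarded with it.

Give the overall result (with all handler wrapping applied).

Answer: [(0, 1)]

Evaluation trace:
get @ H0 ⇒ 1
put(1) @ H0 ⇒ s:=1
H0 returns (0, 1)
H1 returns (0, 1)
H2 returns [(0, 1)]
= [(0, 1)]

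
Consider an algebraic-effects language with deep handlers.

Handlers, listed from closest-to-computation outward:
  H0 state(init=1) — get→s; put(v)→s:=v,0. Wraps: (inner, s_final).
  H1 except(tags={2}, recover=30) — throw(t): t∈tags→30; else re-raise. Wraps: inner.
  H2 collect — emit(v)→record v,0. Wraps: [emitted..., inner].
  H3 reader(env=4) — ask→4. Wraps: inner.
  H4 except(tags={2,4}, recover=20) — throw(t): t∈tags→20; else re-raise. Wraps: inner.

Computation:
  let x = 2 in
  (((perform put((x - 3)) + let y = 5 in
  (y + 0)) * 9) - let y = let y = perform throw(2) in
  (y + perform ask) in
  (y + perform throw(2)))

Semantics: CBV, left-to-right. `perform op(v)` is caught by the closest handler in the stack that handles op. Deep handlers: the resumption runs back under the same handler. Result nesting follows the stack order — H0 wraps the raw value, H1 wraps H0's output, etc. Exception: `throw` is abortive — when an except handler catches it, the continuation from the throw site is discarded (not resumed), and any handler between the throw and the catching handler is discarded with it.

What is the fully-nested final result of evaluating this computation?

Evaluation trace:
put(-1) @ H0 ⇒ s:=-1
throw(2) @ H1 caught ⇒ 30
H2 returns [30]
H3 returns [30]
H4 returns [30]
= [30]

Answer: [30]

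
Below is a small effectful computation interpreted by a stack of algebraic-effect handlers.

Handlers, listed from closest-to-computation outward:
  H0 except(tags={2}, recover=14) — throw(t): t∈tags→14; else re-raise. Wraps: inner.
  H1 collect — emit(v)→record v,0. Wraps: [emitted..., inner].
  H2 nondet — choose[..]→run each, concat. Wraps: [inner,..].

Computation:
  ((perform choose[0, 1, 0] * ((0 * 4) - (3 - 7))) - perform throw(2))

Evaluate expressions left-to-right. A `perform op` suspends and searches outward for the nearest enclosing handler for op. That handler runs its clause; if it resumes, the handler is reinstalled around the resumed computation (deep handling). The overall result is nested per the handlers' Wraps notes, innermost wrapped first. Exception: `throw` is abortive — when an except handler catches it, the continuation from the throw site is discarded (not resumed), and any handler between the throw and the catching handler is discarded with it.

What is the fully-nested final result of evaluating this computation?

Evaluation trace:
choose[0, 1, 0] @ H2
  branch[0] choose=0:
    throw(2) @ H0 caught ⇒ 14
    H1 returns [14]
    H2 returns [[14]]
  branch[1] choose=1:
    throw(2) @ H0 caught ⇒ 14
    H1 returns [14]
    H2 returns [[14]]
  branch[2] choose=0:
    throw(2) @ H0 caught ⇒ 14
    H1 returns [14]
    H2 returns [[14]]
= [[14], [14], [14]]

Answer: [[14], [14], [14]]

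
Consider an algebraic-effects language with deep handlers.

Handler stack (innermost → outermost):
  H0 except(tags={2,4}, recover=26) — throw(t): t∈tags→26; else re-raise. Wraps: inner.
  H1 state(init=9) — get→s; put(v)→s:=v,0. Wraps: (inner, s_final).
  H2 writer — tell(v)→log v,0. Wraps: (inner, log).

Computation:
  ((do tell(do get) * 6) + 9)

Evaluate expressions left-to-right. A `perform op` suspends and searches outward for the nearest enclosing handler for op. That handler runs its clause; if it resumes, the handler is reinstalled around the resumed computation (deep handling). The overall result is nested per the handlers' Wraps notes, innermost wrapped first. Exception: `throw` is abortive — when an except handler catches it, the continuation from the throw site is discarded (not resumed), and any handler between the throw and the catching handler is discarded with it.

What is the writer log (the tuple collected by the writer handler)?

Answer: (9)

Working:
get @ H1 ⇒ 9
tell(9) @ H2 ⇒ log+=9
H0 returns 9
H1 returns (9, 9)
H2 returns ((9, 9), (9))
= ((9, 9), (9))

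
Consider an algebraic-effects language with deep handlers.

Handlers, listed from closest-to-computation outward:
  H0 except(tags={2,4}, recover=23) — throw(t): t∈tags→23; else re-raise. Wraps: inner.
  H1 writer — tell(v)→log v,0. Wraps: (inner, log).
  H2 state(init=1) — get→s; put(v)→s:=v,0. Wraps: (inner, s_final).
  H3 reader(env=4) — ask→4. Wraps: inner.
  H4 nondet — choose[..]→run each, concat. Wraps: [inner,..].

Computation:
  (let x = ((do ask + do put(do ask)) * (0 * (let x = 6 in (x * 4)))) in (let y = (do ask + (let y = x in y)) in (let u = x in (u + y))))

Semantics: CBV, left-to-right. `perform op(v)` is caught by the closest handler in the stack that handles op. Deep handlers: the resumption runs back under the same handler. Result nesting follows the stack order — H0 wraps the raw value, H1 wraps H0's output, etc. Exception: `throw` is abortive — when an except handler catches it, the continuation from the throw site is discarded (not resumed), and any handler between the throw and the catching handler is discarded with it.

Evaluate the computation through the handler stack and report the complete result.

Step-by-step:
ask @ H3 ⇒ 4
ask @ H3 ⇒ 4
put(4) @ H2 ⇒ s:=4
ask @ H3 ⇒ 4
H0 returns 4
H1 returns (4, ())
H2 returns ((4, ()), 4)
H3 returns ((4, ()), 4)
H4 returns [((4, ()), 4)]
= [((4, ()), 4)]

Answer: [((4, ()), 4)]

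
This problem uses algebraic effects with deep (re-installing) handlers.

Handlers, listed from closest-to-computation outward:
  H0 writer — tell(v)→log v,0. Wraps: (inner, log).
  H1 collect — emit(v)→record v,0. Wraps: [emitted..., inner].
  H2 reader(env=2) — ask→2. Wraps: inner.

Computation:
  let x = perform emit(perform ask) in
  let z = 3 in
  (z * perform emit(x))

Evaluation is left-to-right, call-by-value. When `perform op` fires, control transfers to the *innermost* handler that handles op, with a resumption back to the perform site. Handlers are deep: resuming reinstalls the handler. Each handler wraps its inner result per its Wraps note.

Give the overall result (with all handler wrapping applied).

Working:
ask @ H2 ⇒ 2
emit(2) @ H1 ⇒ out+=2
emit(0) @ H1 ⇒ out+=0
H0 returns (0, ())
H1 returns [2, 0, (0, ())]
H2 returns [2, 0, (0, ())]
= [2, 0, (0, ())]

Answer: [2, 0, (0, ())]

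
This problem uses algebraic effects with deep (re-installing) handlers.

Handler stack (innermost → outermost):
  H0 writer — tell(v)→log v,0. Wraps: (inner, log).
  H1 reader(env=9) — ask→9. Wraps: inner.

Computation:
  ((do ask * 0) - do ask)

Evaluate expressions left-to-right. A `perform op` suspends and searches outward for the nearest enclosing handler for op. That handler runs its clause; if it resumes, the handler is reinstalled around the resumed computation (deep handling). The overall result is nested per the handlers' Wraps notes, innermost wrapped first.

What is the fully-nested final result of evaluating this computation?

Answer: (-9, ())

Step-by-step:
ask @ H1 ⇒ 9
ask @ H1 ⇒ 9
H0 returns (-9, ())
H1 returns (-9, ())
= (-9, ())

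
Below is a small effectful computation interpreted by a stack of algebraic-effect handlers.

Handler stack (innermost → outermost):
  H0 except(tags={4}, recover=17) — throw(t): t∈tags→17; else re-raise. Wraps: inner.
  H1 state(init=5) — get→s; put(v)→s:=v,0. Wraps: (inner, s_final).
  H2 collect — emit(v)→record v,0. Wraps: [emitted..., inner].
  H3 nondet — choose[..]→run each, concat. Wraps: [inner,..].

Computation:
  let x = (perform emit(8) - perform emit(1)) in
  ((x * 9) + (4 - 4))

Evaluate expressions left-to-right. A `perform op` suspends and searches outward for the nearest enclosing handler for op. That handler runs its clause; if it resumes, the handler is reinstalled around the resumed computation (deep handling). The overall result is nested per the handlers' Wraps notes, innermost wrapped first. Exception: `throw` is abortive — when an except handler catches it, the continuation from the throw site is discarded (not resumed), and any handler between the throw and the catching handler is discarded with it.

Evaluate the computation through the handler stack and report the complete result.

Answer: [[8, 1, (0, 5)]]

Evaluation trace:
emit(8) @ H2 ⇒ out+=8
emit(1) @ H2 ⇒ out+=1
H0 returns 0
H1 returns (0, 5)
H2 returns [8, 1, (0, 5)]
H3 returns [[8, 1, (0, 5)]]
= [[8, 1, (0, 5)]]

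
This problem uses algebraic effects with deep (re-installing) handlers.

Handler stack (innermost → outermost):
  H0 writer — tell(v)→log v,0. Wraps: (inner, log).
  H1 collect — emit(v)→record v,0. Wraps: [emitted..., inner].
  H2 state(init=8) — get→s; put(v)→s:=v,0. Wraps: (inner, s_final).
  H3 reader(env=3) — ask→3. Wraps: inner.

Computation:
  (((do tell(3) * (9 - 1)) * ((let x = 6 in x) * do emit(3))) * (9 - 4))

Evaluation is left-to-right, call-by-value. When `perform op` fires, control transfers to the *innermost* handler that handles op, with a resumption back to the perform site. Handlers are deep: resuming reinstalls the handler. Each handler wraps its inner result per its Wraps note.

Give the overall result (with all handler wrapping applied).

Evaluation trace:
tell(3) @ H0 ⇒ log+=3
emit(3) @ H1 ⇒ out+=3
H0 returns (0, (3))
H1 returns [3, (0, (3))]
H2 returns ([3, (0, (3))], 8)
H3 returns ([3, (0, (3))], 8)
= ([3, (0, (3))], 8)

Answer: ([3, (0, (3))], 8)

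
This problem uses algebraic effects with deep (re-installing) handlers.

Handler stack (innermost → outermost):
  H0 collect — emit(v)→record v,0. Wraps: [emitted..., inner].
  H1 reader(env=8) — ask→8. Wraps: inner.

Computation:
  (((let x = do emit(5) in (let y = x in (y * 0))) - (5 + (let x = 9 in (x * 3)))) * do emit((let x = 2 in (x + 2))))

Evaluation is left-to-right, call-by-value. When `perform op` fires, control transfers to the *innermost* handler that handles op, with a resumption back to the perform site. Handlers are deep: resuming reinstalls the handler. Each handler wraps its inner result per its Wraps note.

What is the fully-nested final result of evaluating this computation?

Step-by-step:
emit(5) @ H0 ⇒ out+=5
emit(4) @ H0 ⇒ out+=4
H0 returns [5, 4, 0]
H1 returns [5, 4, 0]
= [5, 4, 0]

Answer: [5, 4, 0]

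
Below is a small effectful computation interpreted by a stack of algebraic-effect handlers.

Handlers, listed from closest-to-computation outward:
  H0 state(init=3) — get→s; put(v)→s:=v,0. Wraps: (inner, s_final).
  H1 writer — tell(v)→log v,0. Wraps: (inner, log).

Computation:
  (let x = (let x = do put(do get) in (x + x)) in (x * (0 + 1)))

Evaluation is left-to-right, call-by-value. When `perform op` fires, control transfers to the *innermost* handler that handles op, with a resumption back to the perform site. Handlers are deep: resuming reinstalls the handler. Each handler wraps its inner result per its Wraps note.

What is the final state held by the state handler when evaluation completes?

Step-by-step:
get @ H0 ⇒ 3
put(3) @ H0 ⇒ s:=3
H0 returns (0, 3)
H1 returns ((0, 3), ())
= ((0, 3), ())

Answer: 3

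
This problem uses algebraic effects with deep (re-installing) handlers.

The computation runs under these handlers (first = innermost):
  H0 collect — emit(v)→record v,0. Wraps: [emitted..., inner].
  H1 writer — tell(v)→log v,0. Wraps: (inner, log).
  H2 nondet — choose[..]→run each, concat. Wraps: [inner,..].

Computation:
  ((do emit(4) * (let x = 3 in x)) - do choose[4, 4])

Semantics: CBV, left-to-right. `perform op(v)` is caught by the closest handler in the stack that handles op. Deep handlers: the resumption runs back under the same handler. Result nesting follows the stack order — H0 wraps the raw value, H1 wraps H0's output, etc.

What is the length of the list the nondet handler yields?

Evaluation trace:
emit(4) @ H0 ⇒ out+=4
choose[4, 4] @ H2
  branch[0] choose=4:
    H0 returns [4, -4]
    H1 returns ([4, -4], ())
    H2 returns [([4, -4], ())]
  branch[1] choose=4:
    H0 returns [4, -4]
    H1 returns ([4, -4], ())
    H2 returns [([4, -4], ())]
= [([4, -4], ()), ([4, -4], ())]

Answer: 2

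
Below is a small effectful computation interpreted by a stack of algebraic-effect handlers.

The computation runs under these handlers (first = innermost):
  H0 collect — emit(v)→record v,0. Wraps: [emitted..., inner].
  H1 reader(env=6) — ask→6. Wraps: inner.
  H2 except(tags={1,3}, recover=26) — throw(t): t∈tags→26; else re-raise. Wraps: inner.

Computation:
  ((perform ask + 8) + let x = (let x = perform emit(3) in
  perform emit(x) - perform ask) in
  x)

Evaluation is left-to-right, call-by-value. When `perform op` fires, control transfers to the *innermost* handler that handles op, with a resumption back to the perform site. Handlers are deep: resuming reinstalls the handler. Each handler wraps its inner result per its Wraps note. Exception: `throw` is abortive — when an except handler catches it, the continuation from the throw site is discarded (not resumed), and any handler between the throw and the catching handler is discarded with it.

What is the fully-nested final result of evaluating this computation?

Answer: [3, 0, 8]

Evaluation trace:
ask @ H1 ⇒ 6
emit(3) @ H0 ⇒ out+=3
emit(0) @ H0 ⇒ out+=0
ask @ H1 ⇒ 6
H0 returns [3, 0, 8]
H1 returns [3, 0, 8]
H2 returns [3, 0, 8]
= [3, 0, 8]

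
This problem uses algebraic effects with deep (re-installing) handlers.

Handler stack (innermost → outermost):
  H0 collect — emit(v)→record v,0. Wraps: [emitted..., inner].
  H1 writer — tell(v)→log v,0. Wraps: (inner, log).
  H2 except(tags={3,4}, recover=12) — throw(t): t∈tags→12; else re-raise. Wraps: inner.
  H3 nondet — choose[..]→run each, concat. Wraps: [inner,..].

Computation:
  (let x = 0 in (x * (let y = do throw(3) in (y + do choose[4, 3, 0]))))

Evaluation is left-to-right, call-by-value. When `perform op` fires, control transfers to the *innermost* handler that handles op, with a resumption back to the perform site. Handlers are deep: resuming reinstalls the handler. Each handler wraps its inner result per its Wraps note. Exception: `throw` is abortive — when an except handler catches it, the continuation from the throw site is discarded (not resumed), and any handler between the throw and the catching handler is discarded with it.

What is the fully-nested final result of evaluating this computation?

Answer: [12]

Evaluation trace:
throw(3) @ H2 caught ⇒ 12
H3 returns [12]
= [12]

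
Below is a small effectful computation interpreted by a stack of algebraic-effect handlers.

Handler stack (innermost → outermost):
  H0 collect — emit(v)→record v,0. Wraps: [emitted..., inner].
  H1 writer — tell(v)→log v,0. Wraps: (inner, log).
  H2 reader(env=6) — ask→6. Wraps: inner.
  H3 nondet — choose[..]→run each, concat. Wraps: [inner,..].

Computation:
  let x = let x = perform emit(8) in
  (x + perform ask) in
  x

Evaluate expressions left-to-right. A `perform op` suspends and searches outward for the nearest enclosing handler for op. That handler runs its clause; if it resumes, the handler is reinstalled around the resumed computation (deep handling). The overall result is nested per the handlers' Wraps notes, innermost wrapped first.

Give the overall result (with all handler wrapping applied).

Answer: [([8, 6], ())]

Working:
emit(8) @ H0 ⇒ out+=8
ask @ H2 ⇒ 6
H0 returns [8, 6]
H1 returns ([8, 6], ())
H2 returns ([8, 6], ())
H3 returns [([8, 6], ())]
= [([8, 6], ())]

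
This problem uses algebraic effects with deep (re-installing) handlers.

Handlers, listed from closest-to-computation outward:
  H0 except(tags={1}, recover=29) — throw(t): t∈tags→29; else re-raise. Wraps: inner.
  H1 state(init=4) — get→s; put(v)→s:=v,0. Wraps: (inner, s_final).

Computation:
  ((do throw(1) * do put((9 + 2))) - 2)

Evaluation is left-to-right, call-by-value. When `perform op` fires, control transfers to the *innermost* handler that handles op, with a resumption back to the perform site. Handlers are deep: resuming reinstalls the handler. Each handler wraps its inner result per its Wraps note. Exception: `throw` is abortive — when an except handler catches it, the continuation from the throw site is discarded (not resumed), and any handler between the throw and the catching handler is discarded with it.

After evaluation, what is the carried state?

Evaluation trace:
throw(1) @ H0 caught ⇒ 29
H1 returns (29, 4)
= (29, 4)

Answer: 4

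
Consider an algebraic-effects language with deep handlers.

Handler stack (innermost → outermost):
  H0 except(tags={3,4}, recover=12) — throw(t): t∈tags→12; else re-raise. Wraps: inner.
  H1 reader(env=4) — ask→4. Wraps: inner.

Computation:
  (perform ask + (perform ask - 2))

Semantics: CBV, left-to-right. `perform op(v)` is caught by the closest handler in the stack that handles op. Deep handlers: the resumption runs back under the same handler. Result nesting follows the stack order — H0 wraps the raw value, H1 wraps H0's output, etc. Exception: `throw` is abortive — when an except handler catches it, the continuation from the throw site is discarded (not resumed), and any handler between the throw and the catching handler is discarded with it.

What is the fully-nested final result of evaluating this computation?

Evaluation trace:
ask @ H1 ⇒ 4
ask @ H1 ⇒ 4
H0 returns 6
H1 returns 6
= 6

Answer: 6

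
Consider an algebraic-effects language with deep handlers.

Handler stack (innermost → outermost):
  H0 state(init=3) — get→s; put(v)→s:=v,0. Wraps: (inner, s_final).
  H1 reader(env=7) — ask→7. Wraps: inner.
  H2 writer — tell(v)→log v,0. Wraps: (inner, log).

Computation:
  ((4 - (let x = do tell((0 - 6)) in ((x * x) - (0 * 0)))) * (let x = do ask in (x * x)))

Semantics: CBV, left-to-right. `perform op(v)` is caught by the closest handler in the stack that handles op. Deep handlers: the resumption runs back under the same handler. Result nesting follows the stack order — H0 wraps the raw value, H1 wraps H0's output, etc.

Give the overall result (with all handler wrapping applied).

Answer: ((196, 3), (-6))

Evaluation trace:
tell(-6) @ H2 ⇒ log+=-6
ask @ H1 ⇒ 7
H0 returns (196, 3)
H1 returns (196, 3)
H2 returns ((196, 3), (-6))
= ((196, 3), (-6))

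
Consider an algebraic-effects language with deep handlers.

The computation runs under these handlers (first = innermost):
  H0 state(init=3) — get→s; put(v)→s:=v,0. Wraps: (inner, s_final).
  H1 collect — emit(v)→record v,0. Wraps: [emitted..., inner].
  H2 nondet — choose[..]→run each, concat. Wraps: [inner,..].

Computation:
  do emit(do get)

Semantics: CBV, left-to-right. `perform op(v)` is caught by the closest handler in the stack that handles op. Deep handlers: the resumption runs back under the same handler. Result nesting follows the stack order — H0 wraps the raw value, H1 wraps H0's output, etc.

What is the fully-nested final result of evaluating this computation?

Working:
get @ H0 ⇒ 3
emit(3) @ H1 ⇒ out+=3
H0 returns (0, 3)
H1 returns [3, (0, 3)]
H2 returns [[3, (0, 3)]]
= [[3, (0, 3)]]

Answer: [[3, (0, 3)]]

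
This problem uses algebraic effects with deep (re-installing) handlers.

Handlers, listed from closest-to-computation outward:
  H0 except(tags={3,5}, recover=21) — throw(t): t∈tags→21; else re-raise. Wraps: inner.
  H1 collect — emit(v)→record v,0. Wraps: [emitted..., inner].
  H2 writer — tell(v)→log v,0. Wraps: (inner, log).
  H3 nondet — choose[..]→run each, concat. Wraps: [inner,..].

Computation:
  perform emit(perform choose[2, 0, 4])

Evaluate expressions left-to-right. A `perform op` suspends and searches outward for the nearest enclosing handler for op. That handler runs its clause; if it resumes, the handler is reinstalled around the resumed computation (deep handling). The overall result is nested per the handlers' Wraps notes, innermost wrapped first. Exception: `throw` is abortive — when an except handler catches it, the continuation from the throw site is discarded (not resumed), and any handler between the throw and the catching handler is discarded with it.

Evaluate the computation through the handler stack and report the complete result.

Answer: [([2, 0], ()), ([0, 0], ()), ([4, 0], ())]

Evaluation trace:
choose[2, 0, 4] @ H3
  branch[0] choose=2:
    emit(2) @ H1 ⇒ out+=2
    H0 returns 0
    H1 returns [2, 0]
    H2 returns ([2, 0], ())
    H3 returns [([2, 0], ())]
  branch[1] choose=0:
    emit(0) @ H1 ⇒ out+=0
    H0 returns 0
    H1 returns [0, 0]
    H2 returns ([0, 0], ())
    H3 returns [([0, 0], ())]
  branch[2] choose=4:
    emit(4) @ H1 ⇒ out+=4
    H0 returns 0
    H1 returns [4, 0]
    H2 returns ([4, 0], ())
    H3 returns [([4, 0], ())]
= [([2, 0], ()), ([0, 0], ()), ([4, 0], ())]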